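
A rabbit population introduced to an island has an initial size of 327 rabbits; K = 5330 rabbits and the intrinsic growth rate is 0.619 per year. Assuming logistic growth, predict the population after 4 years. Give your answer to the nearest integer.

2331 rabbits

A = (K − N₀)/N₀ = (5330 − 327)/327 = 15.3.
N(t) = K/(1 + A·e^(−rt)) = 5330/(1 + 15.3×e^(−0.619×4)).
e^(−2.476) = 0.084079; denominator = 1 + 15.3×0.084079 = 2.2864.
N = 5330/2.2864 = 2331.2.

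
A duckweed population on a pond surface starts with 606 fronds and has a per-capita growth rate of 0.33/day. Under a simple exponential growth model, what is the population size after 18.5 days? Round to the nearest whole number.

271544 fronds

N(t) = N₀·e^(rt) = 606 × e^(0.33×18.5) = 606 × e^6.105.
e^6.105 ≈ 448.09, so N ≈ 606 × 448.09 = 271544.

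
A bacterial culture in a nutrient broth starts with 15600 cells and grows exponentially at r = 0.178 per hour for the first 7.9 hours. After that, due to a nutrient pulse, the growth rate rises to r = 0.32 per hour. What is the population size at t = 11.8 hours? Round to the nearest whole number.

221732 cells

Phase 1: N(7.9) = 15600·e^(0.178×7.9) = 15600·e^1.406 = 63654.6.
Phase 2 runs for 11.8 − 7.9 = 3.9 hours at r = 0.32.
N(11.8) = 63654.6·e^(0.32×3.9) = 63654.6·e^1.248 = 221732.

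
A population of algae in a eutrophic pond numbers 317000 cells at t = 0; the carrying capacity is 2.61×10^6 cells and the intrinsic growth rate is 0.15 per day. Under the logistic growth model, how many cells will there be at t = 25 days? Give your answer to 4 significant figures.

2231000 cells

A = (K − N₀)/N₀ = (2.61×10^6 − 317000)/317000 = 7.2334.
N(t) = K/(1 + A·e^(−rt)) = 2.61×10^6/(1 + 7.2334×e^(−0.15×25)).
e^(−3.75) = 0.023518; denominator = 1 + 7.2334×0.023518 = 1.1701.
N = 2.61×10^6/1.1701 = 2.230552×10^6.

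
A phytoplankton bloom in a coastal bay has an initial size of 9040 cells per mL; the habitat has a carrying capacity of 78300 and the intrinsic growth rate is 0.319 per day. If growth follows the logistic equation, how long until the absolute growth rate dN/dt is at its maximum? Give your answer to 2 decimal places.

6.38 days

Logistic growth is fastest at N = K/2 = 39150.
A = (K − N₀)/N₀ = 7.6615. Set K/(1 + A·e^(−rt)) = K/2 → A·e^(−rt) = 1.
e^(−0.319t) = 1/7.6615 = 0.130523, so t = ln(7.6615)/0.319 = 2.0362/0.319 = 6.3831.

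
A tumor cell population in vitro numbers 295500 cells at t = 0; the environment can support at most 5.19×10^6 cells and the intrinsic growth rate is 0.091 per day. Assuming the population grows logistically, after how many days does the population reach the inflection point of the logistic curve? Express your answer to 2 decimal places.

Logistic growth is fastest at N = K/2 = 2.595×10^6.
A = (K − N₀)/N₀ = 16.563. Set K/(1 + A·e^(−rt)) = K/2 → A·e^(−rt) = 1.
e^(−0.091t) = 1/16.563 = 0.0603739, so t = ln(16.563)/0.091 = 2.8072/0.091 = 30.848.

30.85 days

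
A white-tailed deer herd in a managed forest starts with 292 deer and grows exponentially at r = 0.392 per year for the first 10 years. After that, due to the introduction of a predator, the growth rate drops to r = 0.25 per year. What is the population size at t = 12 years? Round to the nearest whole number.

24264 deer

Phase 1: N(10) = 292·e^(0.392×10) = 292·e^3.92 = 14716.9.
Phase 2 runs for 12 − 10 = 2 years at r = 0.25.
N(12) = 14716.9·e^(0.25×2) = 14716.9·e^0.5 = 24264.1.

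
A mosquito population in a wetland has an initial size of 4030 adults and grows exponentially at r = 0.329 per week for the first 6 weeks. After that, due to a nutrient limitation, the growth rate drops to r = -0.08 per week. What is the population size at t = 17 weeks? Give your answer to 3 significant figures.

Phase 1: N(6) = 4030·e^(0.329×6) = 4030·e^1.974 = 29013.6.
Phase 2 runs for 17 − 6 = 11 weeks at r = -0.08.
N(17) = 29013.6·e^(-0.08×11) = 29013.6·e^-0.88 = 12034.4.

12000 adults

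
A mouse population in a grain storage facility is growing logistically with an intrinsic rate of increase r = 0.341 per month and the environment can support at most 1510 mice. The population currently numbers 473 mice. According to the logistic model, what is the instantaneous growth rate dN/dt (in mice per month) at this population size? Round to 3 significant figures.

dN/dt = rN(1 − N/K) = 0.341 × 473 × (1 − 473/1510).
1 − 473/1510 = 0.68675; dN/dt = 0.341 × 473 × 0.68675 = 110.77.

111 mice per month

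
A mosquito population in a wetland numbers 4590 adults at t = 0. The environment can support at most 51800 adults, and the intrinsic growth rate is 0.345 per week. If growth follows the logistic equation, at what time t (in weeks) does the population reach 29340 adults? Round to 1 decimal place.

A = (K − N₀)/N₀ = (51800 − 4590)/4590 = 10.285.
Solve 51800/(1 + 10.285·e^(−0.345t)) = 29340: 1 + 10.285·e^(−0.345t) = 1.7655, so e^(−0.345t) = 0.0744266.
−0.345·t = ln(0.0744266) = -2.5979, so t = 2.5979/0.345 = 7.5303.

7.5 weeks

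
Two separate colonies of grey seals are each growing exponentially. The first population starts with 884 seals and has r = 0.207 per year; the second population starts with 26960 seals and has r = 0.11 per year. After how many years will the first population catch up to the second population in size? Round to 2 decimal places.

Set 884·e^(0.207t) = 26960·e^(0.11t).
e^((0.207 − 0.11)t) = 26960/884 → e^(0.097·t) = 30.498.
0.097·t = ln(30.498) = 3.4177, so t = 3.4177/0.097 = 35.234.

35.23 years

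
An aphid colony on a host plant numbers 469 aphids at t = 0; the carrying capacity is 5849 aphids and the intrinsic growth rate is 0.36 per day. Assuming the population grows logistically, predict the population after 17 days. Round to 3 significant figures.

5710 aphids

A = (K − N₀)/N₀ = (5849 − 469)/469 = 11.471.
N(t) = K/(1 + A·e^(−rt)) = 5849/(1 + 11.471×e^(−0.36×17)).
e^(−6.12) = 0.0021985; denominator = 1 + 11.471×0.0021985 = 1.0252.
N = 5849/1.0252 = 5705.12.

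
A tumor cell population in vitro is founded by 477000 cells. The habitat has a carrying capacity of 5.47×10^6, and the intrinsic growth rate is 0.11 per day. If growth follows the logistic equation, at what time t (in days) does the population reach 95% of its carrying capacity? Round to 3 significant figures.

48.1 days

A = (K − N₀)/N₀ = (5.47×10^6 − 477000)/477000 = 10.468.
Solve 5.47×10^6/(1 + 10.468·e^(−0.11t)) = 5.1965×10^6: 1 + 10.468·e^(−0.11t) = 1.0526, so e^(−0.11t) = 0.00502809.
−0.11·t = ln(0.00502809) = -5.2927, so t = 5.2927/0.11 = 48.116.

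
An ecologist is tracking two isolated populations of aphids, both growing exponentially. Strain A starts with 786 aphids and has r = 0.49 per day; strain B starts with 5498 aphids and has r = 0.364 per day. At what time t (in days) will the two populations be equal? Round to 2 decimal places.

15.44 days

Set 786·e^(0.49t) = 5498·e^(0.364t).
e^((0.49 − 0.364)t) = 5498/786 → e^(0.126·t) = 6.9949.
0.126·t = ln(6.9949) = 1.9452, so t = 1.9452/0.126 = 15.438.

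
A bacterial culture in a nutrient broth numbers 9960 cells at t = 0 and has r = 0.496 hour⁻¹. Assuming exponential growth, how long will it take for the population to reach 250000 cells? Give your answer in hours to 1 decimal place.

6.5 hours

Set N₀·e^(rt) = 250000: e^(0.496·t) = 250000/9960 = 25.1.
0.496·t = ln(25.1) = 3.2229, so t = 3.2229/0.496 = 6.4977.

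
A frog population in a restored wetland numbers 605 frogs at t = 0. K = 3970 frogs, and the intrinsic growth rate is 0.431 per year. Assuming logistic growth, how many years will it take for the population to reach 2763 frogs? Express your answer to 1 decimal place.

A = (K − N₀)/N₀ = (3970 − 605)/605 = 5.562.
Solve 3970/(1 + 5.562·e^(−0.431t)) = 2763: 1 + 5.562·e^(−0.431t) = 1.4368, so e^(−0.431t) = 0.078541.
−0.431·t = ln(0.078541) = -2.5441, so t = 2.5441/0.431 = 5.9029.

5.9 years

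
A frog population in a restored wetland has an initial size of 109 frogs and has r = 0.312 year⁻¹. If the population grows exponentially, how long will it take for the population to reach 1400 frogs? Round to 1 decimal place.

Set N₀·e^(rt) = 1400: e^(0.312·t) = 1400/109 = 12.844.
0.312·t = ln(12.844) = 2.5529, so t = 2.5529/0.312 = 8.1823.

8.2 years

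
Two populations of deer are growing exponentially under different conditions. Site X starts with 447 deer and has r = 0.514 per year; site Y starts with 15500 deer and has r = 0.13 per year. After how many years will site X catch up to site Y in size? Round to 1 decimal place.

9.2 years

Set 447·e^(0.514t) = 15500·e^(0.13t).
e^((0.514 − 0.13)t) = 15500/447 → e^(0.384·t) = 34.676.
0.384·t = ln(34.676) = 3.546, so t = 3.546/0.384 = 9.2345.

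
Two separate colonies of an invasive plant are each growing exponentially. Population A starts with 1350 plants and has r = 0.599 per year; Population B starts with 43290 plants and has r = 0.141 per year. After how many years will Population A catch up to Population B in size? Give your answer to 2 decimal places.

Set 1350·e^(0.599t) = 43290·e^(0.141t).
e^((0.599 − 0.141)t) = 43290/1350 → e^(0.458·t) = 32.067.
0.458·t = ln(32.067) = 3.4678, so t = 3.4678/0.458 = 7.5717.

7.57 years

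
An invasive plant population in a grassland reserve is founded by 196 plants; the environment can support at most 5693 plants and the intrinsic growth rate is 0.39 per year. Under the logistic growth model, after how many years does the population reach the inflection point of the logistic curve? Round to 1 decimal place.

8.5 years

Logistic growth is fastest at N = K/2 = 2846.5.
A = (K − N₀)/N₀ = 28.046. Set K/(1 + A·e^(−rt)) = K/2 → A·e^(−rt) = 1.
e^(−0.39t) = 1/28.046 = 0.0356558, so t = ln(28.046)/0.39 = 3.3338/0.39 = 8.5483.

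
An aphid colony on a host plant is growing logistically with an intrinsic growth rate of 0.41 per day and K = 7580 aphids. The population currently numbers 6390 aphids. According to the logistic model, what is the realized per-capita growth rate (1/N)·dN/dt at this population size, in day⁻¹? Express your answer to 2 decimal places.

0.06 per day

(1/N)·dN/dt = r(1 − N/K) = 0.41 × (1 − 6390/7580).
= 0.41 × 0.15699 = 0.064367.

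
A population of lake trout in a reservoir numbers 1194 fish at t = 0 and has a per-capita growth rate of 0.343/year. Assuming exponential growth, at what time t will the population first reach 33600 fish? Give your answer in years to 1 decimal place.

9.7 years

Set N₀·e^(rt) = 33600: e^(0.343·t) = 33600/1194 = 28.141.
0.343·t = ln(28.141) = 3.3372, so t = 3.3372/0.343 = 9.7295.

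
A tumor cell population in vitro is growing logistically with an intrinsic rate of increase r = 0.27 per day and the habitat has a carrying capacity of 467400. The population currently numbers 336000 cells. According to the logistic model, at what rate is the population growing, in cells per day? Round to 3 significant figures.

25500 cells per day

dN/dt = rN(1 − N/K) = 0.27 × 336000 × (1 − 336000/467400).
1 − 336000/467400 = 0.28113; dN/dt = 0.27 × 336000 × 0.28113 = 25504.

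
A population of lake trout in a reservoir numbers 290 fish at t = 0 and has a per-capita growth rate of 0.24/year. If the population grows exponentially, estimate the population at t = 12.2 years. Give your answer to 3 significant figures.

5420 fish

N(t) = N₀·e^(rt) = 290 × e^(0.24×12.2) = 290 × e^2.928.
e^2.928 ≈ 18.69, so N ≈ 290 × 18.69 = 5420.16.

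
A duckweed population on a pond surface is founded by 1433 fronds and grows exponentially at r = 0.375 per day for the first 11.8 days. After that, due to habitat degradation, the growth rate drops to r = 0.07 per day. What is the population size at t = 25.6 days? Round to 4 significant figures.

314400 fronds

Phase 1: N(11.8) = 1433·e^(0.375×11.8) = 1433·e^4.425 = 119674.
Phase 2 runs for 25.6 − 11.8 = 13.8 days at r = 0.07.
N(25.6) = 119674·e^(0.07×13.8) = 119674·e^0.966 = 314433.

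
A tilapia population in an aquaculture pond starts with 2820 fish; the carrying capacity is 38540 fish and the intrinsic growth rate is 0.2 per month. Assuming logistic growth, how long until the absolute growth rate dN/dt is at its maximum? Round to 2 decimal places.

Logistic growth is fastest at N = K/2 = 19270.
A = (K − N₀)/N₀ = 12.667. Set K/(1 + A·e^(−rt)) = K/2 → A·e^(−rt) = 1.
e^(−0.2t) = 1/12.667 = 0.0789474, so t = ln(12.667)/0.2 = 2.539/0.2 = 12.695.

12.69 months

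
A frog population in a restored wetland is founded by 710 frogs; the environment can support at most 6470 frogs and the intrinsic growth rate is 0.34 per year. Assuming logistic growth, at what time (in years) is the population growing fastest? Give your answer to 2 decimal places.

Logistic growth is fastest at N = K/2 = 3235.
A = (K − N₀)/N₀ = 8.1127. Set K/(1 + A·e^(−rt)) = K/2 → A·e^(−rt) = 1.
e^(−0.34t) = 1/8.1127 = 0.123264, so t = ln(8.1127)/0.34 = 2.0934/0.34 = 6.1571.

6.16 years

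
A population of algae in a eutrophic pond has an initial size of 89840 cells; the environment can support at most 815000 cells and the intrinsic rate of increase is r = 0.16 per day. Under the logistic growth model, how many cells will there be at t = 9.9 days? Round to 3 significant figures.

A = (K − N₀)/N₀ = (815000 − 89840)/89840 = 8.0717.
N(t) = K/(1 + A·e^(−rt)) = 815000/(1 + 8.0717×e^(−0.16×9.9)).
e^(−1.584) = 0.20515; denominator = 1 + 8.0717×0.20515 = 2.6559.
N = 815000/2.6559 = 306861.

307000 cells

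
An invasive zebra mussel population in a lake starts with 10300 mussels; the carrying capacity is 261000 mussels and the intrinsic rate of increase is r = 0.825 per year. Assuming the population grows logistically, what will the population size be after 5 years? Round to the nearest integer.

A = (K − N₀)/N₀ = (261000 − 10300)/10300 = 24.34.
N(t) = K/(1 + A·e^(−rt)) = 261000/(1 + 24.34×e^(−0.825×5)).
e^(−4.125) = 0.016163; denominator = 1 + 24.34×0.016163 = 1.3934.
N = 261000/1.3934 = 187309.

187309 mussels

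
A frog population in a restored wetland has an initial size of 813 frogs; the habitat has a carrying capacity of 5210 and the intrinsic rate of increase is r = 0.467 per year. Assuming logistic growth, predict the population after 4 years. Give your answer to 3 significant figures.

2840 frogs

A = (K − N₀)/N₀ = (5210 − 813)/813 = 5.4084.
N(t) = K/(1 + A·e^(−rt)) = 5210/(1 + 5.4084×e^(−0.467×4)).
e^(−1.868) = 0.15443; denominator = 1 + 5.4084×0.15443 = 1.8352.
N = 5210/1.8352 = 2838.89.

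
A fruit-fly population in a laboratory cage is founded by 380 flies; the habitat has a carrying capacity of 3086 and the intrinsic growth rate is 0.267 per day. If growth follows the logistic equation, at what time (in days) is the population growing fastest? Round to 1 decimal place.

Logistic growth is fastest at N = K/2 = 1543.
A = (K − N₀)/N₀ = 7.1211. Set K/(1 + A·e^(−rt)) = K/2 → A·e^(−rt) = 1.
e^(−0.267t) = 1/7.1211 = 0.140429, so t = ln(7.1211)/0.267 = 1.9631/0.267 = 7.3523.

7.4 days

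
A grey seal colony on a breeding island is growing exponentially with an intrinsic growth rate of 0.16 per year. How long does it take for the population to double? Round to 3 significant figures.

Doubling time t_d = ln(2)/r = 0.6931/0.16 = 4.3322.

4.33 years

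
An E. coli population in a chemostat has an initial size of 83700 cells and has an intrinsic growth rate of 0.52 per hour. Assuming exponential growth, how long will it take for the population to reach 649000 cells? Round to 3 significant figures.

Set N₀·e^(rt) = 649000: e^(0.52·t) = 649000/83700 = 7.7539.
0.52·t = ln(7.7539) = 2.0482, so t = 2.0482/0.52 = 3.9388.

3.94 hours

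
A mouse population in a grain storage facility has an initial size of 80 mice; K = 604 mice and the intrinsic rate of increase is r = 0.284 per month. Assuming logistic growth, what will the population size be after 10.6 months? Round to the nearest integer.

A = (K − N₀)/N₀ = (604 − 80)/80 = 6.55.
N(t) = K/(1 + A·e^(−rt)) = 604/(1 + 6.55×e^(−0.284×10.6)).
e^(−3.01) = 0.049272; denominator = 1 + 6.55×0.049272 = 1.3227.
N = 604/1.3227 = 456.631.

457 mice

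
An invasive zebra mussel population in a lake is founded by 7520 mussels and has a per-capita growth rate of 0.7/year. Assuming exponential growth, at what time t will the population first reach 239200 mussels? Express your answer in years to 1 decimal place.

4.9 years

Set N₀·e^(rt) = 239200: e^(0.7·t) = 239200/7520 = 31.809.
0.7·t = ln(31.809) = 3.4597, so t = 3.4597/0.7 = 4.9425.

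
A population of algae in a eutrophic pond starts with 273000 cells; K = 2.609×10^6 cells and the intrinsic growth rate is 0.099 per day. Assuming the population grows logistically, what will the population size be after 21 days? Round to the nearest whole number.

A = (K − N₀)/N₀ = (2.609×10^6 − 273000)/273000 = 8.5568.
N(t) = K/(1 + A·e^(−rt)) = 2.609×10^6/(1 + 8.5568×e^(−0.099×21)).
e^(−2.079) = 0.12506; denominator = 1 + 8.5568×0.12506 = 2.0701.
N = 2.609×10^6/2.0701 = 1.260344×10^6.

1260344 cells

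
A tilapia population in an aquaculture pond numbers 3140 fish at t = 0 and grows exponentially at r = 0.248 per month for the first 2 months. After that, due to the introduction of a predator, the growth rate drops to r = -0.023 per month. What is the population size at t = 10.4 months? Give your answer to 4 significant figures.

4250 fish

Phase 1: N(2) = 3140·e^(0.248×2) = 3140·e^0.496 = 5156.32.
Phase 2 runs for 10.4 − 2 = 8.4 months at r = -0.023.
N(10.4) = 5156.32·e^(-0.023×8.4) = 5156.32·e^-0.1932 = 4250.44.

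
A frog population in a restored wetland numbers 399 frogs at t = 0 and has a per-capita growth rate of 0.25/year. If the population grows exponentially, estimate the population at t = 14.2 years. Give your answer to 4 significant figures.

13890 frogs

N(t) = N₀·e^(rt) = 399 × e^(0.25×14.2) = 399 × e^3.55.
e^3.55 ≈ 34.813, so N ≈ 399 × 34.813 = 13890.5.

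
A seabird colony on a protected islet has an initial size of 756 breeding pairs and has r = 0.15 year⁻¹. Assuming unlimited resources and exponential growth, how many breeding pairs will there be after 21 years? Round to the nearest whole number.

17642 breeding pairs

N(t) = N₀·e^(rt) = 756 × e^(0.15×21) = 756 × e^3.15.
e^3.15 ≈ 23.336, so N ≈ 756 × 23.336 = 17642.1.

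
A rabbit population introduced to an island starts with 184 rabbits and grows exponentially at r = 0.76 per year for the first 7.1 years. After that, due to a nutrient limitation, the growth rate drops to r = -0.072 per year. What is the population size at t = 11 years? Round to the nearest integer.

30642 rabbits

Phase 1: N(7.1) = 184·e^(0.76×7.1) = 184·e^5.396 = 40576.2.
Phase 2 runs for 11 − 7.1 = 3.9 years at r = -0.072.
N(11) = 40576.2·e^(-0.072×3.9) = 40576.2·e^-0.2808 = 30642.3.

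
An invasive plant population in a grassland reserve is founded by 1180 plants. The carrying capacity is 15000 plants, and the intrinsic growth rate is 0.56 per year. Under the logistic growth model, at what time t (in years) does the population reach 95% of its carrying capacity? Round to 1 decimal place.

9.7 years

A = (K − N₀)/N₀ = (15000 − 1180)/1180 = 11.712.
Solve 15000/(1 + 11.712·e^(−0.56t)) = 14250: 1 + 11.712·e^(−0.56t) = 1.0526, so e^(−0.56t) = 0.00449387.
−0.56·t = ln(0.00449387) = -5.405, so t = 5.405/0.56 = 9.6519.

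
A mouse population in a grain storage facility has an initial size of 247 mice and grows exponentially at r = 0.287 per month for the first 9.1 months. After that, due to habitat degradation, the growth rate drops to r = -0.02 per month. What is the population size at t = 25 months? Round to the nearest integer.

2448 mice

Phase 1: N(9.1) = 247·e^(0.287×9.1) = 247·e^2.612 = 3364.68.
Phase 2 runs for 25 − 9.1 = 15.9 months at r = -0.02.
N(25) = 3364.68·e^(-0.02×15.9) = 3364.68·e^-0.318 = 2448.15.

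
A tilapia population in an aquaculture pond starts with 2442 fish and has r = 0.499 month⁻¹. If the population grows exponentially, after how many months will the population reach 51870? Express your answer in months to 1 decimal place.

6.1 months

Set N₀·e^(rt) = 51870: e^(0.499·t) = 51870/2442 = 21.241.
0.499·t = ln(21.241) = 3.0559, so t = 3.0559/0.499 = 6.1241.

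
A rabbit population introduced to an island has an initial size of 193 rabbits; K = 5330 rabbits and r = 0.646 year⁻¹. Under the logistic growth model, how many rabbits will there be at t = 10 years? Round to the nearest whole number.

5117 rabbits

A = (K − N₀)/N₀ = (5330 − 193)/193 = 26.617.
N(t) = K/(1 + A·e^(−rt)) = 5330/(1 + 26.617×e^(−0.646×10)).
e^(−6.46) = 0.0015648; denominator = 1 + 26.617×0.0015648 = 1.0416.
N = 5330/1.0416 = 5116.88.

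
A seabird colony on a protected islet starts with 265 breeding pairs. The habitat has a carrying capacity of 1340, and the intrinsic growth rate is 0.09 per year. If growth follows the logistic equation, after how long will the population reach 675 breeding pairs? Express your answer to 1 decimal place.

A = (K − N₀)/N₀ = (1340 − 265)/265 = 4.0566.
Solve 1340/(1 + 4.0566·e^(−0.09t)) = 675: 1 + 4.0566·e^(−0.09t) = 1.9852, so e^(−0.09t) = 0.24286.
−0.09·t = ln(0.24286) = -1.4153, so t = 1.4153/0.09 = 15.725.

15.7 years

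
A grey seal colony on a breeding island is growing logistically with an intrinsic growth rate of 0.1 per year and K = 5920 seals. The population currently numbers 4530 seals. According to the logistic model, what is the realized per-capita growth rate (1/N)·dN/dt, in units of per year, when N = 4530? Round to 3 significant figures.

0.0235 per year

(1/N)·dN/dt = r(1 − N/K) = 0.1 × (1 − 4530/5920).
= 0.1 × 0.2348 = 0.02348.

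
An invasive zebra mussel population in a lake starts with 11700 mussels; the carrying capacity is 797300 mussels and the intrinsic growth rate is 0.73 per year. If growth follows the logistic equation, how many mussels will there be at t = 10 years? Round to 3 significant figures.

763000 mussels

A = (K − N₀)/N₀ = (797300 − 11700)/11700 = 67.145.
N(t) = K/(1 + A·e^(−rt)) = 797300/(1 + 67.145×e^(−0.73×10)).
e^(−7.3) = 0.00067554; denominator = 1 + 67.145×0.00067554 = 1.0454.
N = 797300/1.0454 = 762704.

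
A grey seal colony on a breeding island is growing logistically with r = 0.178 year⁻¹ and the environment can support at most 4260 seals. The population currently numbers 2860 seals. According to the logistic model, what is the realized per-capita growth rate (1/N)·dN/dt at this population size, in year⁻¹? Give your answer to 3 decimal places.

(1/N)·dN/dt = r(1 − N/K) = 0.178 × (1 − 2860/4260).
= 0.178 × 0.32864 = 0.058498.

0.058 per year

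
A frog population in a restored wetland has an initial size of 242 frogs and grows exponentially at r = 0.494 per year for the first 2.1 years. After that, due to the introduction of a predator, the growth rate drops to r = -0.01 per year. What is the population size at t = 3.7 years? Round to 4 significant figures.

672.1 frogs

Phase 1: N(2.1) = 242·e^(0.494×2.1) = 242·e^1.037 = 682.893.
Phase 2 runs for 3.7 − 2.1 = 1.6 years at r = -0.01.
N(3.7) = 682.893·e^(-0.01×1.6) = 682.893·e^-0.016 = 672.053.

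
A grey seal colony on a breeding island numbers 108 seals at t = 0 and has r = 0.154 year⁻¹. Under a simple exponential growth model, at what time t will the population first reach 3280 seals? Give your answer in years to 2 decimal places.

Set N₀·e^(rt) = 3280: e^(0.154·t) = 3280/108 = 30.37.
0.154·t = ln(30.37) = 3.4135, so t = 3.4135/0.154 = 22.165.

22.17 years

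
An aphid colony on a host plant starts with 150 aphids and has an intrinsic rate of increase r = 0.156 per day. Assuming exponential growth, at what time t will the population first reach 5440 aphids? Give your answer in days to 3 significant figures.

23.0 days

Set N₀·e^(rt) = 5440: e^(0.156·t) = 5440/150 = 36.267.
0.156·t = ln(36.267) = 3.5909, so t = 3.5909/0.156 = 23.019.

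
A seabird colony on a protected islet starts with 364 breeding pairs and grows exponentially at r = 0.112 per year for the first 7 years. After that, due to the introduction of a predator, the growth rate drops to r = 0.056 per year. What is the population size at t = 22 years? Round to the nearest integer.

Phase 1: N(7) = 364·e^(0.112×7) = 364·e^0.784 = 797.238.
Phase 2 runs for 22 − 7 = 15 years at r = 0.056.
N(22) = 797.238·e^(0.056×15) = 797.238·e^0.84 = 1846.7.

1847 breeding pairs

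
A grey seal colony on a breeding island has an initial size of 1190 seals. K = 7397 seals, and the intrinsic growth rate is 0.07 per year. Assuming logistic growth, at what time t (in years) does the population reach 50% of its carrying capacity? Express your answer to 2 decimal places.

A = (K − N₀)/N₀ = (7397 − 1190)/1190 = 5.216.
Solve 7397/(1 + 5.216·e^(−0.07t)) = 3698.5: 1 + 5.216·e^(−0.07t) = 2, so e^(−0.07t) = 0.191719.
−0.07·t = ln(0.191719) = -1.6517, so t = 1.6517/0.07 = 23.596.

23.60 years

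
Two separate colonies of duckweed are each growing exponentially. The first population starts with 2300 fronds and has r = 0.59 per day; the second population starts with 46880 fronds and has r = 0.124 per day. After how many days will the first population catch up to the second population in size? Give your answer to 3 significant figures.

Set 2300·e^(0.59t) = 46880·e^(0.124t).
e^((0.59 − 0.124)t) = 46880/2300 → e^(0.466·t) = 20.383.
0.466·t = ln(20.383) = 3.0147, so t = 3.0147/0.466 = 6.4693.

6.47 days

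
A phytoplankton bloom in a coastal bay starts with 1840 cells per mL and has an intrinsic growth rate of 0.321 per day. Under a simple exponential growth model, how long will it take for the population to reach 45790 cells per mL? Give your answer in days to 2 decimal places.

10.01 days

Set N₀·e^(rt) = 45790: e^(0.321·t) = 45790/1840 = 24.886.
0.321·t = ln(24.886) = 3.2143, so t = 3.2143/0.321 = 10.013.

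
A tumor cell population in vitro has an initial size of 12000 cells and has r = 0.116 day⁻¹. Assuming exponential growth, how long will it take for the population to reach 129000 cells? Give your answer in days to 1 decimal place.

Set N₀·e^(rt) = 129000: e^(0.116·t) = 129000/12000 = 10.75.
0.116·t = ln(10.75) = 2.3749, so t = 2.3749/0.116 = 20.473.

20.5 days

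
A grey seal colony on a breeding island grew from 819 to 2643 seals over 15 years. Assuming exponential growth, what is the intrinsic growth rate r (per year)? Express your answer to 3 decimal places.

From N(t) = N₀·e^(rt): e^(r·15) = 2643/819 = 3.2271.
r·15 = ln(3.2271) = 1.1716, so r = 1.1716/15 = 0.078106.

0.078 per year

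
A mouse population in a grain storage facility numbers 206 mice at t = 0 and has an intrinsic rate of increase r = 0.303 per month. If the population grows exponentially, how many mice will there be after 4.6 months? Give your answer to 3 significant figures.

N(t) = N₀·e^(rt) = 206 × e^(0.303×4.6) = 206 × e^1.394.
e^1.394 ≈ 4.0301, so N ≈ 206 × 4.0301 = 830.208.

830 mice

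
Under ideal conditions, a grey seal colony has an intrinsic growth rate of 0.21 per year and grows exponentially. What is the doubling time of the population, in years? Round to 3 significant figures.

Doubling time t_d = ln(2)/r = 0.6931/0.21 = 3.3007.

3.30 years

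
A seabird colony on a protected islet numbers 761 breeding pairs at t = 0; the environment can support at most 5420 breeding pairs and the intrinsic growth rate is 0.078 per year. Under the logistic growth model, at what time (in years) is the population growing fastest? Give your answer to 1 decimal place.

23.2 years

Logistic growth is fastest at N = K/2 = 2710.
A = (K − N₀)/N₀ = 6.1222. Set K/(1 + A·e^(−rt)) = K/2 → A·e^(−rt) = 1.
e^(−0.078t) = 1/6.1222 = 0.16334, so t = ln(6.1222)/0.078 = 1.8119/0.078 = 23.23.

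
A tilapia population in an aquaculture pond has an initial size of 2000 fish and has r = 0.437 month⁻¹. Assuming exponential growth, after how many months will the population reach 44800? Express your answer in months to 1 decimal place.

Set N₀·e^(rt) = 44800: e^(0.437·t) = 44800/2000 = 22.4.
0.437·t = ln(22.4) = 3.1091, so t = 3.1091/0.437 = 7.1146.

7.1 months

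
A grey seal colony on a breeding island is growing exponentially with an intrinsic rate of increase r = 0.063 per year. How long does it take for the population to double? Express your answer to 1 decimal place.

11.0 years

Doubling time t_d = ln(2)/r = 0.6931/0.063 = 11.002.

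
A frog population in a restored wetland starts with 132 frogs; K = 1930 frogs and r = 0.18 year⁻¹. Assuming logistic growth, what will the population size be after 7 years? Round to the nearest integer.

397 frogs

A = (K − N₀)/N₀ = (1930 − 132)/132 = 13.621.
N(t) = K/(1 + A·e^(−rt)) = 1930/(1 + 13.621×e^(−0.18×7)).
e^(−1.26) = 0.28365; denominator = 1 + 13.621×0.28365 = 4.8637.
N = 1930/4.8637 = 396.816.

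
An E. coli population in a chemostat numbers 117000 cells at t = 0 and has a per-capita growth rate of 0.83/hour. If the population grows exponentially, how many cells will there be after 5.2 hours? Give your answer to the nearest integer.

8761952 cells

N(t) = N₀·e^(rt) = 117000 × e^(0.83×5.2) = 117000 × e^4.316.
e^4.316 ≈ 74.888, so N ≈ 117000 × 74.888 = 8.761952×10^6.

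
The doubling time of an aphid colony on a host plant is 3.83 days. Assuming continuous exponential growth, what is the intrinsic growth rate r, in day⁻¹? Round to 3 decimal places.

r = ln(2)/t_d = 0.6931/3.83 = 0.18098.

0.181 per day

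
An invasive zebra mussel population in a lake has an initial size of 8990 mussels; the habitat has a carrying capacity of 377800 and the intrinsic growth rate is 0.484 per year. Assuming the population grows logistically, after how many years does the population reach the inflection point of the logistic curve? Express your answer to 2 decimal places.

7.67 years

Logistic growth is fastest at N = K/2 = 188900.
A = (K − N₀)/N₀ = 41.024. Set K/(1 + A·e^(−rt)) = K/2 → A·e^(−rt) = 1.
e^(−0.484t) = 1/41.024 = 0.0243757, so t = ln(41.024)/0.484 = 3.7142/0.484 = 7.6739.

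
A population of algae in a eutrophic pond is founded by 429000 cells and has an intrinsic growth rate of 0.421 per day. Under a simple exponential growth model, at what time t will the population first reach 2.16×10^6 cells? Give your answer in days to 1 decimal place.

3.8 days

Set N₀·e^(rt) = 2.16×10^6: e^(0.421·t) = 2.16×10^6/429000 = 5.035.
0.421·t = ln(5.035) = 1.6164, so t = 1.6164/0.421 = 3.8394.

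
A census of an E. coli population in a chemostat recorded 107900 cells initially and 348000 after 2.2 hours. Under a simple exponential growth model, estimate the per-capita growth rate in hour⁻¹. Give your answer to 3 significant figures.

From N(t) = N₀·e^(rt): e^(r·2.2) = 348000/107900 = 3.2252.
r·2.2 = ln(3.2252) = 1.171, so r = 1.171/2.2 = 0.53227.

0.532 per hour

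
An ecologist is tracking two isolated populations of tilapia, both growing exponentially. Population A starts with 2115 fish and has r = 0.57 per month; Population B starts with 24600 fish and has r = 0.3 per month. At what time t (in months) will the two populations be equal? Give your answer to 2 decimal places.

Set 2115·e^(0.57t) = 24600·e^(0.3t).
e^((0.57 − 0.3)t) = 24600/2115 → e^(0.27·t) = 11.631.
0.27·t = ln(11.631) = 2.4537, so t = 2.4537/0.27 = 9.0877.

9.09 months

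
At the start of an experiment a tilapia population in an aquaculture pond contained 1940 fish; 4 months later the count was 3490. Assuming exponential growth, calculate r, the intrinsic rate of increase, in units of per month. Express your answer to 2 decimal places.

From N(t) = N₀·e^(rt): e^(r·4) = 3490/1940 = 1.799.
r·4 = ln(1.799) = 0.58721, so r = 0.58721/4 = 0.1468.

0.15 per month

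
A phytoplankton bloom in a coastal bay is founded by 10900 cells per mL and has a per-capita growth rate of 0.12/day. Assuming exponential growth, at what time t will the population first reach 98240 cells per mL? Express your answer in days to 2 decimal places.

Set N₀·e^(rt) = 98240: e^(0.12·t) = 98240/10900 = 9.0128.
0.12·t = ln(9.0128) = 2.1987, so t = 2.1987/0.12 = 18.322.

18.32 days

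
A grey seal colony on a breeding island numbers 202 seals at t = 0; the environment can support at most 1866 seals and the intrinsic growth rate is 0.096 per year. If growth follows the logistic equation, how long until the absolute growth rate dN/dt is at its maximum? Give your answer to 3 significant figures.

Logistic growth is fastest at N = K/2 = 933.
A = (K − N₀)/N₀ = 8.2376. Set K/(1 + A·e^(−rt)) = K/2 → A·e^(−rt) = 1.
e^(−0.096t) = 1/8.2376 = 0.121394, so t = ln(8.2376)/0.096 = 2.1087/0.096 = 21.966.

22.0 years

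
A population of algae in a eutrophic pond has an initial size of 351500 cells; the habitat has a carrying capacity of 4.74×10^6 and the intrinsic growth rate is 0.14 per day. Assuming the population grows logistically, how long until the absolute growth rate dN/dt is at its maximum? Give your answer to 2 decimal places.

18.03 days

Logistic growth is fastest at N = K/2 = 2.37×10^6.
A = (K − N₀)/N₀ = 12.485. Set K/(1 + A·e^(−rt)) = K/2 → A·e^(−rt) = 1.
e^(−0.14t) = 1/12.485 = 0.0800957, so t = ln(12.485)/0.14 = 2.5245/0.14 = 18.032.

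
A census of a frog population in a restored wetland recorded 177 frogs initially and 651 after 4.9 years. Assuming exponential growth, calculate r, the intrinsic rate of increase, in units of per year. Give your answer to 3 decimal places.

From N(t) = N₀·e^(rt): e^(r·4.9) = 651/177 = 3.678.
r·4.9 = ln(3.678) = 1.3024, so r = 1.3024/4.9 = 0.26579.

0.266 per year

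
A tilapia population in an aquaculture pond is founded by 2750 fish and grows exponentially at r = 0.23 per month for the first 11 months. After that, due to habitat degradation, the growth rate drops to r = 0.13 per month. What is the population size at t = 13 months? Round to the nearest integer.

44773 fish

Phase 1: N(11) = 2750·e^(0.23×11) = 2750·e^2.53 = 34522.1.
Phase 2 runs for 13 − 11 = 2 months at r = 0.13.
N(13) = 34522.1·e^(0.13×2) = 34522.1·e^0.26 = 44772.8.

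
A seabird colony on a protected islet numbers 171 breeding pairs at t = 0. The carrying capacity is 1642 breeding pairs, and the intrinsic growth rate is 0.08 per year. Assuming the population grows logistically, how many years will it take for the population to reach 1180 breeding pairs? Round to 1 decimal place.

38.6 years

A = (K − N₀)/N₀ = (1642 − 171)/171 = 8.6023.
Solve 1642/(1 + 8.6023·e^(−0.08t)) = 1180: 1 + 8.6023·e^(−0.08t) = 1.3915, so e^(−0.08t) = 0.0455138.
−0.08·t = ln(0.0455138) = -3.0897, so t = 3.0897/0.08 = 38.622.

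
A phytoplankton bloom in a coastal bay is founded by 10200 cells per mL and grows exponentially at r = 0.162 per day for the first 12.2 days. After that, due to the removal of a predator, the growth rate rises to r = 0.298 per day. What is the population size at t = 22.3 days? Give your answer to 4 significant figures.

1493000 cells per mL

Phase 1: N(12.2) = 10200·e^(0.162×12.2) = 10200·e^1.976 = 73610.5.
Phase 2 runs for 22.3 − 12.2 = 10.1 days at r = 0.298.
N(22.3) = 73610.5·e^(0.298×10.1) = 73610.5·e^3.01 = 1.493067×10^6.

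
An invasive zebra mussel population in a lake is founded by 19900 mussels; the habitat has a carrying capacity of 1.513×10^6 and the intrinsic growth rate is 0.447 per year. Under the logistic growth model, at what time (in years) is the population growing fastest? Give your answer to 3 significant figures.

Logistic growth is fastest at N = K/2 = 756500.
A = (K − N₀)/N₀ = 75.03. Set K/(1 + A·e^(−rt)) = K/2 → A·e^(−rt) = 1.
e^(−0.447t) = 1/75.03 = 0.013328, so t = ln(75.03)/0.447 = 4.3179/0.447 = 9.6597.

9.66 years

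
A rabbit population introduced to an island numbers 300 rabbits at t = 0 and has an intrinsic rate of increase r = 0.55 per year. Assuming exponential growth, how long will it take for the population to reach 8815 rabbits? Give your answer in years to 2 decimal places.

6.15 years

Set N₀·e^(rt) = 8815: e^(0.55·t) = 8815/300 = 29.383.
0.55·t = ln(29.383) = 3.3804, so t = 3.3804/0.55 = 6.1462.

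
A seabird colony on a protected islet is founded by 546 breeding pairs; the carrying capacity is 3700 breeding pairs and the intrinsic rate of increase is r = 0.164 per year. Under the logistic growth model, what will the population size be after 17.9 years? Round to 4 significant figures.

2831 breeding pairs

A = (K − N₀)/N₀ = (3700 − 546)/546 = 5.7766.
N(t) = K/(1 + A·e^(−rt)) = 3700/(1 + 5.7766×e^(−0.164×17.9)).
e^(−2.936) = 0.053099; denominator = 1 + 5.7766×0.053099 = 1.3067.
N = 3700/1.3067 = 2831.5.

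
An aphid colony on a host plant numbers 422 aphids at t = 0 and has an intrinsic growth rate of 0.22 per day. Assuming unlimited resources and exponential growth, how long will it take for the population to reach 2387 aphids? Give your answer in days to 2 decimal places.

Set N₀·e^(rt) = 2387: e^(0.22·t) = 2387/422 = 5.6564.
0.22·t = ln(5.6564) = 1.7328, so t = 1.7328/0.22 = 7.8763.

7.88 days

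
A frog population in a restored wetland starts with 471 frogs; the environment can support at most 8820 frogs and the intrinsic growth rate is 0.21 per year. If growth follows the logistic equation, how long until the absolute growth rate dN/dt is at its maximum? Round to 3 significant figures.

Logistic growth is fastest at N = K/2 = 4410.
A = (K − N₀)/N₀ = 17.726. Set K/(1 + A·e^(−rt)) = K/2 → A·e^(−rt) = 1.
e^(−0.21t) = 1/17.726 = 0.0564139, so t = ln(17.726)/0.21 = 2.875/0.21 = 13.691.

13.7 years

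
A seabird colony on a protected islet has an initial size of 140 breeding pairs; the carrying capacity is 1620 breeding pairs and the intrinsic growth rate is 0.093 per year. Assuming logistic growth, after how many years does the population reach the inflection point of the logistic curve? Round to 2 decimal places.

25.36 years

Logistic growth is fastest at N = K/2 = 810.
A = (K − N₀)/N₀ = 10.571. Set K/(1 + A·e^(−rt)) = K/2 → A·e^(−rt) = 1.
e^(−0.093t) = 1/10.571 = 0.0945946, so t = ln(10.571)/0.093 = 2.3582/0.093 = 25.357.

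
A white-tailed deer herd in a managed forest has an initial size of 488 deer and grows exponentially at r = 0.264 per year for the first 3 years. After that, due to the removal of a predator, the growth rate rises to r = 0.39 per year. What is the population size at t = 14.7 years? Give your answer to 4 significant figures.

103300 deer

Phase 1: N(3) = 488·e^(0.264×3) = 488·e^0.792 = 1077.41.
Phase 2 runs for 14.7 − 3 = 11.7 years at r = 0.39.
N(14.7) = 1077.41·e^(0.39×11.7) = 1077.41·e^4.563 = 103292.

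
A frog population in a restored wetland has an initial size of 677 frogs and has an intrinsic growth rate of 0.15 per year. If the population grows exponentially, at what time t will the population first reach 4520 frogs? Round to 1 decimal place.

Set N₀·e^(rt) = 4520: e^(0.15·t) = 4520/677 = 6.6765.
0.15·t = ln(6.6765) = 1.8986, so t = 1.8986/0.15 = 12.657.

12.7 years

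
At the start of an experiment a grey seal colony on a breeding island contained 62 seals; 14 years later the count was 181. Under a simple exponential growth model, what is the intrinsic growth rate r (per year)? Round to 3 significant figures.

0.0765 per year

From N(t) = N₀·e^(rt): e^(r·14) = 181/62 = 2.9194.
r·14 = ln(2.9194) = 1.0714, so r = 1.0714/14 = 0.076526.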